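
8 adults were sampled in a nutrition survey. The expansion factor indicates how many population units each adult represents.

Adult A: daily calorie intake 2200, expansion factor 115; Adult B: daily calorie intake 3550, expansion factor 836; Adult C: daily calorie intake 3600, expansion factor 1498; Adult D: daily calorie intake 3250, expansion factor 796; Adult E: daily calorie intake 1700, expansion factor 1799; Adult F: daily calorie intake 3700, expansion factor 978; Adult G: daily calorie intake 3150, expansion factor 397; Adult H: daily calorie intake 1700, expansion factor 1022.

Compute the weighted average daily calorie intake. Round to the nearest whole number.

Weighted sum = 2200×115 + 3550×836 + 3600×1498 + 3250×796 + 1700×1799 + 3700×978 + 3150×397 + 1700×1022
  = 253000 + 2967800 + 5392800 + 2587000 + 3058300 + 3618600 + 1250550 + 1737400 = 20865450
Sum of weights = 115 + 836 + 1498 + 796 + 1799 + 978 + 397 + 1022 = 7441
Weighted mean = 20865450 / 7441 = 2804.1191

2804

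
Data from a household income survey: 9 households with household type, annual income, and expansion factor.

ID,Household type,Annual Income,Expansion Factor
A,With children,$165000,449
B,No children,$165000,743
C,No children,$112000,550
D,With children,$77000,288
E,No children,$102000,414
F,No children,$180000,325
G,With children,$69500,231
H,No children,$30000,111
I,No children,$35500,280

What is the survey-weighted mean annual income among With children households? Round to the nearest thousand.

116000

With children rows: A, D, G
Weighted sum = 165000×449 + 77000×288 + 69500×231
  = 112315500
Sum of weights = 449 + 288 + 231 = 968
Weighted mean = 112315500 / 968 = 116028.41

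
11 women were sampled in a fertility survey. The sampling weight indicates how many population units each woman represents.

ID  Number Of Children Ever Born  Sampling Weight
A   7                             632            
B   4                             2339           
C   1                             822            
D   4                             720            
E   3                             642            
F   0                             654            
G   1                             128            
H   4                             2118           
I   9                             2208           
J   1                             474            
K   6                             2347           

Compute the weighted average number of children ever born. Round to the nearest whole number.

Weighted sum = 7×632 + 4×2339 + 1×822 + 4×720 + 3×642 + 0×654 + 1×128 + 4×2118 + 9×2208 + 1×474 + 6×2347
  = 62436
Sum of weights = 632 + 2339 + 822 + 720 + 642 + 654 + 128 + 2118 + 2208 + 474 + 2347 = 13084
Weighted mean = 62436 / 13084 = 4.7719352

5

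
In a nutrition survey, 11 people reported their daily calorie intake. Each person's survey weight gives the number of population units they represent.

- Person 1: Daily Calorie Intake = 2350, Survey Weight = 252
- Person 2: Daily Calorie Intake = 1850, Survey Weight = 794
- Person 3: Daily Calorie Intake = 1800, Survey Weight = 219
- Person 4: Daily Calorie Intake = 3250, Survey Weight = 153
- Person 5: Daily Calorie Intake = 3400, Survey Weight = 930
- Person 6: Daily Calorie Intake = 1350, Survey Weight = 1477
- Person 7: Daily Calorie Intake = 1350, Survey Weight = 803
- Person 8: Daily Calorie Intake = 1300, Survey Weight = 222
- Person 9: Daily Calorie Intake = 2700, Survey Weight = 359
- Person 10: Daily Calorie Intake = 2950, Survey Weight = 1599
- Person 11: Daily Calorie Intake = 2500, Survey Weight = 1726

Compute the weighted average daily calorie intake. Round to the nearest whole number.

Weighted sum = 2350×252 + 1850×794 + 1800×219 + 3250×153 + 3400×930 + 1350×1477 + 1350×803 + 1300×222 + 2700×359 + 2950×1599 + 2500×1726
  = 592200 + 1468900 + 394200 + 497250 + 3162000 + 1993950 + 1084050 + 288600 + 969300 + 4717050 + 4315000 = 19482500
Sum of weights = 252 + 794 + 219 + 153 + 930 + 1477 + 803 + 222 + 359 + 1599 + 1726 = 8534
Weighted mean = 19482500 / 8534 = 2282.9271

2283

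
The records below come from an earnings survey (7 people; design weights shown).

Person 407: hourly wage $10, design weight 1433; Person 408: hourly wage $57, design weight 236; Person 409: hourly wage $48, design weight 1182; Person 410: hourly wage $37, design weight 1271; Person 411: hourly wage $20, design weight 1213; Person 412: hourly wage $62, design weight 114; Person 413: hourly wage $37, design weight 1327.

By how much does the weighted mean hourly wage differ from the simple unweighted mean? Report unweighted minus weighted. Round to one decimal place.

7.4

Unweighted sum = 10 + 57 + 48 + 37 + 20 + 62 + 37 = 271
Unweighted mean = 271 / 7 = 38.714286
Weighted sum = 10×1433 + 57×236 + 48×1182 + 37×1271 + 20×1213 + 62×114 + 37×1327
  = 14330 + 13452 + 56736 + 47027 + 24260 + 7068 + 49099 = 211972
Sum of weights = 1433 + 236 + 1182 + 1271 + 1213 + 114 + 1327 = 6776
Weighted mean = 211972 / 6776 = 31.282763
Difference (unweighted minus weighted) = 7.431523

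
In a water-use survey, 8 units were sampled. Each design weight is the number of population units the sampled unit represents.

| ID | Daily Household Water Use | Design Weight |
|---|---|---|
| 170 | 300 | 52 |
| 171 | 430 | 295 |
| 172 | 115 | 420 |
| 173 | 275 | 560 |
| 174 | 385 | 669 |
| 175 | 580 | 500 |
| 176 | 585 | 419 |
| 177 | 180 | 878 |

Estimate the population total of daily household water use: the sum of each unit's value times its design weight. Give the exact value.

1295470

Weighted total = 300×52 + 430×295 + 115×420 + 275×560 + 385×669 + 580×500 + 585×419 + 180×878
  = 15600 + 126850 + 48300 + 154000 + 257565 + 290000 + 245115 + 158040 = 1295470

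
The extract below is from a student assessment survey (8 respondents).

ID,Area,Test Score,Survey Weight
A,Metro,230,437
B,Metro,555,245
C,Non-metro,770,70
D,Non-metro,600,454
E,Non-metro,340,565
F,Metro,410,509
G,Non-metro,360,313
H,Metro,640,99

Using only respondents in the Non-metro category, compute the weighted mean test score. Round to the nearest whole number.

Non-metro rows: C, D, E, G
Weighted sum = 770×70 + 600×454 + 340×565 + 360×313
  = 631080
Sum of weights = 70 + 454 + 565 + 313 = 1402
Weighted mean = 631080 / 1402 = 450.12839

450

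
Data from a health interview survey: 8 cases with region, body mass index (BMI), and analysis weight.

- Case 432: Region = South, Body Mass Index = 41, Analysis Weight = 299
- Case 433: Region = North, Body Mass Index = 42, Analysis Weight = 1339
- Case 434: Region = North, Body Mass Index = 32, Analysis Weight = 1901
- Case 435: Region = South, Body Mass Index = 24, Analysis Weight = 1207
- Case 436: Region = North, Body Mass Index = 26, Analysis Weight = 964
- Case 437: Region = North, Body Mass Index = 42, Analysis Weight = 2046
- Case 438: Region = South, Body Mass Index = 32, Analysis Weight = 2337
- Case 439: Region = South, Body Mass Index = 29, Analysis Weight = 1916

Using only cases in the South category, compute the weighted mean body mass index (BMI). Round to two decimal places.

29.79

South rows: 432, 435, 438, 439
Weighted sum = 41×299 + 24×1207 + 32×2337 + 29×1916
  = 171575
Sum of weights = 299 + 1207 + 2337 + 1916 = 5759
Weighted mean = 171575 / 5759 = 29.792499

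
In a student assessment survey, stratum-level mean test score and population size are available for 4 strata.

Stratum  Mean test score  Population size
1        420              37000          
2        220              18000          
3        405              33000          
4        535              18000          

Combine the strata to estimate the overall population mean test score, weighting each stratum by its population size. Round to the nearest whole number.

Σ Nₕ·x̄ₕ = 420×37000 + 220×18000 + 405×33000 + 535×18000
  = 15540000 + 3960000 + 13365000 + 9630000 = 42495000
Σ Nₕ = 37000 + 18000 + 33000 + 18000 = 106000
Overall mean = 42495000 / 106000 = 400.89623

401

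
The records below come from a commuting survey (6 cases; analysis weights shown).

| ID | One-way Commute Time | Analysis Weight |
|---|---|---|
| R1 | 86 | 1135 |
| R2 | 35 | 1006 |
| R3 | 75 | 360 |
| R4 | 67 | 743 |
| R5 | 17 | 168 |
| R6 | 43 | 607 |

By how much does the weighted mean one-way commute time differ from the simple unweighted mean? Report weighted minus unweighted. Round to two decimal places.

5.52

Unweighted sum = 86 + 35 + 75 + 67 + 17 + 43 = 323
Unweighted mean = 323 / 6 = 53.833333
Weighted sum = 238558
Sum of weights = 1135 + 1006 + 360 + 743 + 168 + 607 = 4019
Weighted mean = 238558 / 4019 = 59.357552
Difference (weighted minus unweighted) = 5.5242183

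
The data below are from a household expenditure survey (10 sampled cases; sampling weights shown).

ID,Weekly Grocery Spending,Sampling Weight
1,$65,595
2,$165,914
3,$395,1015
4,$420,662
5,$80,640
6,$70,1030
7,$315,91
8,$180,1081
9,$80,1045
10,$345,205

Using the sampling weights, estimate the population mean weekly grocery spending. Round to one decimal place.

Weighted sum = 65×595 + 165×914 + 395×1015 + 420×662 + 80×640 + 70×1030 + 315×91 + 180×1081 + 80×1045 + 345×205
  = 38675 + 150810 + 400925 + 278040 + 51200 + 72100 + 28665 + 194580 + 83600 + 70725 = 1369320
Sum of weights = 595 + 914 + 1015 + 662 + 640 + 1030 + 91 + 1081 + 1045 + 205 = 7278
Weighted mean = 1369320 / 7278 = 188.14509

188.1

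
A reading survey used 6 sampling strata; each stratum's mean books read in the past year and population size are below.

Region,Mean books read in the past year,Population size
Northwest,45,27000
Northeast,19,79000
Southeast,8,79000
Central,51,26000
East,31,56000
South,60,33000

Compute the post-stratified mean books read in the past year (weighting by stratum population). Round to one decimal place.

Σ Nₕ·x̄ₕ = 45×27000 + 19×79000 + 8×79000 + 51×26000 + 31×56000 + 60×33000
  = 1215000 + 1501000 + 632000 + 1326000 + 1736000 + 1980000 = 8390000
Σ Nₕ = 27000 + 79000 + 79000 + 26000 + 56000 + 33000 = 300000
Overall mean = 8390000 / 300000 = 27.966667

28.0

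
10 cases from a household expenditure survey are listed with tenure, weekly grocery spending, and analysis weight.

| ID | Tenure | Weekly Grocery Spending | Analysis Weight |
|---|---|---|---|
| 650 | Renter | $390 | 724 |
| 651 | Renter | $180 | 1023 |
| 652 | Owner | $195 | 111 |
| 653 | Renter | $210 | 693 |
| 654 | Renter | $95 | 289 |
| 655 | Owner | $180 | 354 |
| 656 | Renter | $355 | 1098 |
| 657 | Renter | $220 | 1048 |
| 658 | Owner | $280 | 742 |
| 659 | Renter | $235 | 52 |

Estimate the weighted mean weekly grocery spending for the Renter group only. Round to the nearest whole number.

258

Renter rows: 650, 651, 653, 654, 656, 657, 659
Weighted sum = 390×724 + 180×1023 + 210×693 + 95×289 + 355×1098 + 220×1048 + 235×52
  = 1272055
Sum of weights = 724 + 1023 + 693 + 289 + 1098 + 1048 + 52 = 4927
Weighted mean = 1272055 / 4927 = 258.18043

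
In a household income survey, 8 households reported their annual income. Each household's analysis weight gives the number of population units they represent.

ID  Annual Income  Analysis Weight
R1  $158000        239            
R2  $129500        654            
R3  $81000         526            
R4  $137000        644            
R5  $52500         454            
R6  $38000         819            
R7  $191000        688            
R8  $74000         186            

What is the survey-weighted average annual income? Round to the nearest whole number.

Weighted sum = 158000×239 + 129500×654 + 81000×526 + 137000×644 + 52500×454 + 38000×819 + 191000×688 + 74000×186
  = 453418000
Sum of weights = 239 + 654 + 526 + 644 + 454 + 819 + 688 + 186 = 4210
Weighted mean = 453418000 / 4210 = 107700.24

107700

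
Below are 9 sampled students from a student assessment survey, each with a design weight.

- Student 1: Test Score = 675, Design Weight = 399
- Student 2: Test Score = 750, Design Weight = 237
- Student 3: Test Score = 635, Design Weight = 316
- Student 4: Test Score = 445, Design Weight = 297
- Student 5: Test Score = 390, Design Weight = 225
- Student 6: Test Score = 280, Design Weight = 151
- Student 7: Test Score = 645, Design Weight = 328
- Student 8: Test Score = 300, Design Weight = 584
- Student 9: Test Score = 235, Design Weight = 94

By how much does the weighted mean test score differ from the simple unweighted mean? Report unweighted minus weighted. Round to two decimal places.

-17.36

Unweighted sum = 675 + 750 + 635 + 445 + 390 + 280 + 645 + 300 + 235 = 4355
Unweighted mean = 4355 / 9 = 483.88889
Weighted sum = 675×399 + 750×237 + 635×316 + 445×297 + 390×225 + 280×151 + 645×328 + 300×584 + 235×94
  = 269325 + 177750 + 200660 + 132165 + 87750 + 42280 + 211560 + 175200 + 22090 = 1318780
Sum of weights = 399 + 237 + 316 + 297 + 225 + 151 + 328 + 584 + 94 = 2631
Weighted mean = 1318780 / 2631 = 501.24667
Difference (unweighted minus weighted) = -17.357785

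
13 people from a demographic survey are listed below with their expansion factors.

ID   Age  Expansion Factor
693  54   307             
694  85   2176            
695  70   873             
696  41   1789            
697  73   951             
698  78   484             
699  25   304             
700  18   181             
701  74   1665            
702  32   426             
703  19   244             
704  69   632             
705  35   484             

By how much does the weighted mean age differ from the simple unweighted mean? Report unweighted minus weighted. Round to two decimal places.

Unweighted sum = 673
Unweighted mean = 673 / 13 = 51.769231
Weighted sum = 656056
Sum of weights = 10516
Weighted mean = 656056 / 10516 = 62.386459
Difference (unweighted minus weighted) = -10.617228

-10.62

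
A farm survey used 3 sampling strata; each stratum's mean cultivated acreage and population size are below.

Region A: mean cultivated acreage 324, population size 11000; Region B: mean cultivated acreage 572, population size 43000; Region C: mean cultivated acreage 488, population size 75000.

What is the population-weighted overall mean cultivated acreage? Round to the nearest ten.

Σ Nₕ·x̄ₕ = 324×11000 + 572×43000 + 488×75000
  = 3564000 + 24596000 + 36600000 = 64760000
Σ Nₕ = 11000 + 43000 + 75000 = 129000
Overall mean = 64760000 / 129000 = 502.0155

500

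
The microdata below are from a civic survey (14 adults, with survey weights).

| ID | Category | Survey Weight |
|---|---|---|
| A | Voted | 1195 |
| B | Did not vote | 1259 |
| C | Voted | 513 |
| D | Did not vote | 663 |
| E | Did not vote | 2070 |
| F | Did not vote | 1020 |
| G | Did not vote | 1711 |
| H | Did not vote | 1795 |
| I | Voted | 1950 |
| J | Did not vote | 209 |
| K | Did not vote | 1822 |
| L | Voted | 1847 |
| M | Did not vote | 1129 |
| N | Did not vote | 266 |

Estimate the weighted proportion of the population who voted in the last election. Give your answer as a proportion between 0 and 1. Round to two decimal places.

Sum of weights for 'Voted' = 1195 + 513 + 1950 + 1847 = 5505
Total weight = 17449
Weighted proportion = 5505 / 17449 = 0.31549086

0.32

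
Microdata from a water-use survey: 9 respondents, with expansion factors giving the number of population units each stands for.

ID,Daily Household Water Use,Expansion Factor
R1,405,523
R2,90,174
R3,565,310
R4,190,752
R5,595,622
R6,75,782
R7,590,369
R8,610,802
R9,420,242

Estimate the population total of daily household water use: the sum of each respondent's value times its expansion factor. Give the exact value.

1782815

Weighted total = 1782815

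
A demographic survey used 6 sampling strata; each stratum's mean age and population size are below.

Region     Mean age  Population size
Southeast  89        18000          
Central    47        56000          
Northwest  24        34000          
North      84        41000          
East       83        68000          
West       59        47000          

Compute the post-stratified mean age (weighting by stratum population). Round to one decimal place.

64.1

Σ Nₕ·x̄ₕ = 89×18000 + 47×56000 + 24×34000 + 84×41000 + 83×68000 + 59×47000
  = 16911000
Σ Nₕ = 18000 + 56000 + 34000 + 41000 + 68000 + 47000 = 264000
Overall mean = 16911000 / 264000 = 64.056818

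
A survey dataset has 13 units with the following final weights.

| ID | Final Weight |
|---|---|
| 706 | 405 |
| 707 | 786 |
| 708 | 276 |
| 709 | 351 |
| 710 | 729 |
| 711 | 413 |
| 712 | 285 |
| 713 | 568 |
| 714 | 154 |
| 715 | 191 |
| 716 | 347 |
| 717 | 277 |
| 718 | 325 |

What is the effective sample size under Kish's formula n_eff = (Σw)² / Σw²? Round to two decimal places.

Σ wᵢ = 5107
Σ wᵢ² = 2450017
n_eff = 5107² / 2450017 = 26081449 / 2450017 = 10.645416

10.65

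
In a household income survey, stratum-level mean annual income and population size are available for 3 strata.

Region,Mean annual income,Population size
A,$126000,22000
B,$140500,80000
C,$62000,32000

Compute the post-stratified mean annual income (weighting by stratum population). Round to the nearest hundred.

119400

Σ Nₕ·x̄ₕ = 15996000000
Σ Nₕ = 22000 + 80000 + 32000 = 134000
Overall mean = 15996000000 / 134000 = 119373.13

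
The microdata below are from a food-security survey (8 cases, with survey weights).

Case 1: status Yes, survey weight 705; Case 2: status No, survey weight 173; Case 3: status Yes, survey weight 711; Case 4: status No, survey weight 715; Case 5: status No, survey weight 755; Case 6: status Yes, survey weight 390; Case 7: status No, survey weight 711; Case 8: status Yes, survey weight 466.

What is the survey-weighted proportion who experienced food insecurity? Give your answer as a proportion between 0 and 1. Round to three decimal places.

Sum of weights for 'Yes' = 705 + 711 + 390 + 466 = 2272
Total weight = 705 + 173 + 711 + 715 + 755 + 390 + 711 + 466 = 4626
Weighted proportion = 2272 / 4626 = 0.49113705

0.491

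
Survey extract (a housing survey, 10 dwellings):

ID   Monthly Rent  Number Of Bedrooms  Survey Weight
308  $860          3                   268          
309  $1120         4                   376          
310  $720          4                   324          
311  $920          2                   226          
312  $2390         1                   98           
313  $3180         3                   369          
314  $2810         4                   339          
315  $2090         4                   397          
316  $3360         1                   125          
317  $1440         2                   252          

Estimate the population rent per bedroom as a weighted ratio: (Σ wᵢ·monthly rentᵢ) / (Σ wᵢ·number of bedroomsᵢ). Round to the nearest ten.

570

Σ wᵢ·y = 860×268 + 1120×376 + 720×324 + 920×226 + 2390×98 + 3180×369 + 2810×339 + 2090×397 + 3360×125 + 1440×252
  = 5065640
Σ wᵢ·x = 3×268 + 4×376 + 4×324 + 2×226 + 1×98 + 3×369 + 4×339 + 4×397 + 1×125 + 2×252
  = 804 + 1504 + 1296 + 452 + 98 + 1107 + 1356 + 1588 + 125 + 504 = 8834
Ratio = 5065640 / 8834 = 573.4254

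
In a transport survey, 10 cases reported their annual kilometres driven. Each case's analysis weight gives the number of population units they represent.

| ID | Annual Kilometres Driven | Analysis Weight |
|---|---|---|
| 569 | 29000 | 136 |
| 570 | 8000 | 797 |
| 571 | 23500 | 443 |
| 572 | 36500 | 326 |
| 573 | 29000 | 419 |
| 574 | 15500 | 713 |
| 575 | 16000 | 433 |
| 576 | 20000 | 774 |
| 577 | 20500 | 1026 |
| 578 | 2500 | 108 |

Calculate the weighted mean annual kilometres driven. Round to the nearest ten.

19240

Weighted sum = 29000×136 + 8000×797 + 23500×443 + 36500×326 + 29000×419 + 15500×713 + 16000×433 + 20000×774 + 20500×1026 + 2500×108
  = 3944000 + 6376000 + 10410500 + 11899000 + 12151000 + 11051500 + 6928000 + 15480000 + 21033000 + 270000 = 99543000
Sum of weights = 136 + 797 + 443 + 326 + 419 + 713 + 433 + 774 + 1026 + 108 = 5175
Weighted mean = 99543000 / 5175 = 19235.362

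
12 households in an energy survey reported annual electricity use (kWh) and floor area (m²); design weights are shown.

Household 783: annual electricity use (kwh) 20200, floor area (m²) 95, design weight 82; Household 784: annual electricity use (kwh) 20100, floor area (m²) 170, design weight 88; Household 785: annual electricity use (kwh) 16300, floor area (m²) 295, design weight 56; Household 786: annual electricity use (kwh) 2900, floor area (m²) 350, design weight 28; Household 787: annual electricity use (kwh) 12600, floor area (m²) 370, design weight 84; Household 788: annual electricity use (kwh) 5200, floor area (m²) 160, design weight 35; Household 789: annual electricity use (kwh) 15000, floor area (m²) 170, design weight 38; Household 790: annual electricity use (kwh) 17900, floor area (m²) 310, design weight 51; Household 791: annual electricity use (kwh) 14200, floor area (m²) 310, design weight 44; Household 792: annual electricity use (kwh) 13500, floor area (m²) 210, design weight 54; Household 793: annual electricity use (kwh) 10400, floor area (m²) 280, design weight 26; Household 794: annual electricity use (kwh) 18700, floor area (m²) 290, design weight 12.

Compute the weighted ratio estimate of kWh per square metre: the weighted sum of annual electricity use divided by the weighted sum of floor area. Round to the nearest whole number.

Σ wᵢ·y = 20200×82 + 20100×88 + 16300×56 + 2900×28 + 12600×84 + 5200×35 + 15000×38 + 17900×51 + 14200×44 + 13500×54 + 10400×26 + 18700×12
  = 8991100
Σ wᵢ·x = 143760
Ratio = 8991100 / 143760 = 62.542432

63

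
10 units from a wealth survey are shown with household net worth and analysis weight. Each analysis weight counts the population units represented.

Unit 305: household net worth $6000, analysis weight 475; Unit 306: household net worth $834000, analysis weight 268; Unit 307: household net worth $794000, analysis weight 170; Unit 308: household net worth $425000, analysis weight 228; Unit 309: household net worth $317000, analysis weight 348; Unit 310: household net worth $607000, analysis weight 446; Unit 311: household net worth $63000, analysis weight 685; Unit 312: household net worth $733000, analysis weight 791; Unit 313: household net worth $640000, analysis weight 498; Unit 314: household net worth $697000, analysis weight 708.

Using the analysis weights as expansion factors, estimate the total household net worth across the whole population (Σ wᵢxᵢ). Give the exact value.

2274434000

Weighted total = 6000×475 + 834000×268 + 794000×170 + 425000×228 + 317000×348 + 607000×446 + 63000×685 + 733000×791 + 640000×498 + 697000×708
  = 2850000 + 223512000 + 134980000 + 96900000 + 110316000 + 270722000 + 43155000 + 579803000 + 318720000 + 493476000 = 2274434000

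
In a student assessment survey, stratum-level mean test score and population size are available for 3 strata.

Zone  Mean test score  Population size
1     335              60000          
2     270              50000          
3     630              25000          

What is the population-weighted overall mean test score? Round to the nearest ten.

370

Σ Nₕ·x̄ₕ = 49350000
Σ Nₕ = 60000 + 50000 + 25000 = 135000
Overall mean = 49350000 / 135000 = 365.55556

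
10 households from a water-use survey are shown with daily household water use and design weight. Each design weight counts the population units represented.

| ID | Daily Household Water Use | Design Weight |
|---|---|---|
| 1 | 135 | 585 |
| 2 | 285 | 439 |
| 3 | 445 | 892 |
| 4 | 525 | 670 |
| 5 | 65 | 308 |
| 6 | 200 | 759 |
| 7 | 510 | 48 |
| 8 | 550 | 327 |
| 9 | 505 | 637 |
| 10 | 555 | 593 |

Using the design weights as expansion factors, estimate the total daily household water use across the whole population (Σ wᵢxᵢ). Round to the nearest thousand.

1980000

Weighted total = 135×585 + 285×439 + 445×892 + 525×670 + 65×308 + 200×759 + 510×48 + 550×327 + 505×637 + 555×593
  = 78975 + 125115 + 396940 + 351750 + 20020 + 151800 + 24480 + 179850 + 321685 + 329115 = 1979730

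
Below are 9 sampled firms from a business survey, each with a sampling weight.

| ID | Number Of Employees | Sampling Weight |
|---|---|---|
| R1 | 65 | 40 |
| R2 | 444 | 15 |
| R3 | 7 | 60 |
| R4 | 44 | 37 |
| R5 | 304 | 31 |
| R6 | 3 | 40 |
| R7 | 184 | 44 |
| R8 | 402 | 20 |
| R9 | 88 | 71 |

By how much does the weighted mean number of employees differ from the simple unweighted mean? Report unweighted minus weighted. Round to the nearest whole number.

50

Unweighted sum = 65 + 444 + 7 + 44 + 304 + 3 + 184 + 402 + 88 = 1541
Unweighted mean = 1541 / 9 = 171.22222
Weighted sum = 65×40 + 444×15 + 7×60 + 44×37 + 304×31 + 3×40 + 184×44 + 402×20 + 88×71
  = 43236
Sum of weights = 40 + 15 + 60 + 37 + 31 + 40 + 44 + 20 + 71 = 358
Weighted mean = 43236 / 358 = 120.77095
Difference (unweighted minus weighted) = 50.451273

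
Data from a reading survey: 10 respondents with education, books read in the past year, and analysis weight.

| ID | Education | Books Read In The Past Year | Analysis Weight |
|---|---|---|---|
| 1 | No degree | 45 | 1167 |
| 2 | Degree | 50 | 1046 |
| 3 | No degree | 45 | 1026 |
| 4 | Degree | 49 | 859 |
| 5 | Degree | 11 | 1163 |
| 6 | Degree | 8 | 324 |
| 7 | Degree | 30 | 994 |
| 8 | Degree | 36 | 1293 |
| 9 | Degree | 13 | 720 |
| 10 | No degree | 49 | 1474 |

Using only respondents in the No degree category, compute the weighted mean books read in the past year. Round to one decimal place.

46.6

No degree rows: 1, 3, 10
Weighted sum = 170911
Sum of weights = 1167 + 1026 + 1474 = 3667
Weighted mean = 170911 / 3667 = 46.607854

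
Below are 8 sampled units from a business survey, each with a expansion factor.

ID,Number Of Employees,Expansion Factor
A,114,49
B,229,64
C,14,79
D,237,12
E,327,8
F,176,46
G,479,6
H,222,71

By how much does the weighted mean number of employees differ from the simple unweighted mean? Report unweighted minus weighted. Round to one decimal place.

Unweighted sum = 114 + 229 + 14 + 237 + 327 + 176 + 479 + 222 = 1798
Unweighted mean = 1798 / 8 = 224.75
Weighted sum = 114×49 + 229×64 + 14×79 + 237×12 + 327×8 + 176×46 + 479×6 + 222×71
  = 53540
Sum of weights = 49 + 64 + 79 + 12 + 8 + 46 + 6 + 71 = 335
Weighted mean = 53540 / 335 = 159.8209
Difference (unweighted minus weighted) = 64.929104

64.9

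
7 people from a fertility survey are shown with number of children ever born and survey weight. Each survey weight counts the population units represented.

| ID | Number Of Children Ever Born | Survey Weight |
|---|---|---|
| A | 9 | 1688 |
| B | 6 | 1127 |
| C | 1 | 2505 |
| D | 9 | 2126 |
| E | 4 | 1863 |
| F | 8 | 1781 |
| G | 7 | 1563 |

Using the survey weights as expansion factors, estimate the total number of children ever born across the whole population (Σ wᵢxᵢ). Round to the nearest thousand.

Weighted total = 9×1688 + 6×1127 + 1×2505 + 9×2126 + 4×1863 + 8×1781 + 7×1563
  = 15192 + 6762 + 2505 + 19134 + 7452 + 14248 + 10941 = 76234

76000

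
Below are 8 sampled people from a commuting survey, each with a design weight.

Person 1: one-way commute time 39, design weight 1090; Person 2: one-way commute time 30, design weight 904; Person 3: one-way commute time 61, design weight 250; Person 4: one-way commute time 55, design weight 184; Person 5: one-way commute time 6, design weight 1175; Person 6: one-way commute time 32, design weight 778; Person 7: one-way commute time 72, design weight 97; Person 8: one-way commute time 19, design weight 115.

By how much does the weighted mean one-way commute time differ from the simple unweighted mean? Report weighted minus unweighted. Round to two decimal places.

Unweighted sum = 39 + 30 + 61 + 55 + 6 + 32 + 72 + 19 = 314
Unweighted mean = 314 / 8 = 39.25
Weighted sum = 39×1090 + 30×904 + 61×250 + 55×184 + 6×1175 + 32×778 + 72×97 + 19×115
  = 136115
Sum of weights = 4593
Weighted mean = 136115 / 4593 = 29.635315
Difference (weighted minus unweighted) = -9.6146854

-9.61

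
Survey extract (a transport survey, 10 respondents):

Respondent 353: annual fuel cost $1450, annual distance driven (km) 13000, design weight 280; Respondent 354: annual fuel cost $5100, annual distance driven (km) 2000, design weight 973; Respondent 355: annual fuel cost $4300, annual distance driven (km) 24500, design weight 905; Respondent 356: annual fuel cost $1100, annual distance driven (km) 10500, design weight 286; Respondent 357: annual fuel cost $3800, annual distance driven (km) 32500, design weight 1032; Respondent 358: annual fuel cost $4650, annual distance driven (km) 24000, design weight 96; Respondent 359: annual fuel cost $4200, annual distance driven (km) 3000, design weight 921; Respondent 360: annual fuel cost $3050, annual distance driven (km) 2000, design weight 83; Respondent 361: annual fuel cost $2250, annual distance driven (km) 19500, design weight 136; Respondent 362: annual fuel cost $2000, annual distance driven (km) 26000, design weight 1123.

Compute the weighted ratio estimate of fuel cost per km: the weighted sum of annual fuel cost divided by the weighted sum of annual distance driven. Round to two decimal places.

0.20

Σ wᵢ·y = 1450×280 + 5100×973 + 4300×905 + 1100×286 + 3800×1032 + 4650×96 + 4200×921 + 3050×83 + 2250×136 + 2000×1123
  = 406000 + 4962300 + 3891500 + 314600 + 3921600 + 446400 + 3868200 + 253150 + 306000 + 2246000 = 20615750
Σ wᵢ·x = 13000×280 + 2000×973 + 24500×905 + 10500×286 + 32500×1032 + 24000×96 + 3000×921 + 2000×83 + 19500×136 + 26000×1123
  = 3640000 + 1946000 + 22172500 + 3003000 + 33540000 + 2304000 + 2763000 + 166000 + 2652000 + 29198000 = 101384500
Ratio = 20615750 / 101384500 = 0.20334223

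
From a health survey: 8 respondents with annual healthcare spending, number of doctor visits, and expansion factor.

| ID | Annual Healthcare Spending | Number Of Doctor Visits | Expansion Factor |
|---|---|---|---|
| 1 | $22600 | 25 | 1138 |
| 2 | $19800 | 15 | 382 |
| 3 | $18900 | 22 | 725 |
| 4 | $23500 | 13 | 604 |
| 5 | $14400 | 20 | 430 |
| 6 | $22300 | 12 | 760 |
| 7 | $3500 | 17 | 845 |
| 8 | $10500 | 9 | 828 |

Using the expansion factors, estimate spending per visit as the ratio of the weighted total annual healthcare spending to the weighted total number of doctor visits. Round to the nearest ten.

980

Σ wᵢ·y = 22600×1138 + 19800×382 + 18900×725 + 23500×604 + 14400×430 + 22300×760 + 3500×845 + 10500×828
  = 95970400
Σ wᵢ·x = 25×1138 + 15×382 + 22×725 + 13×604 + 20×430 + 12×760 + 17×845 + 9×828
  = 97519
Ratio = 95970400 / 97519 = 984.12002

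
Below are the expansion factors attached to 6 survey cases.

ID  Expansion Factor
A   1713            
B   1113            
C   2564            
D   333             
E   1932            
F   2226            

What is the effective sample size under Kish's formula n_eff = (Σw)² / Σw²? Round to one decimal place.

Σ wᵢ = 9881
Σ wᵢ² = 2934369 + 1238769 + 6574096 + 110889 + 3732624 + 4955076 = 19545823
n_eff = 9881² / 19545823 = 97634161 / 19545823 = 4.995142

5.0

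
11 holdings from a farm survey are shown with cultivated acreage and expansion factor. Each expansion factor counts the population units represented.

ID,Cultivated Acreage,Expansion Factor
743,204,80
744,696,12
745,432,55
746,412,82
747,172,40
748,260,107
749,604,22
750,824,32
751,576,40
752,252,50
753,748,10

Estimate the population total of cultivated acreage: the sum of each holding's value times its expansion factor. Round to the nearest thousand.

Weighted total = 204×80 + 696×12 + 432×55 + 412×82 + 172×40 + 260×107 + 604×22 + 824×32 + 576×40 + 252×50 + 748×10
  = 199692

200000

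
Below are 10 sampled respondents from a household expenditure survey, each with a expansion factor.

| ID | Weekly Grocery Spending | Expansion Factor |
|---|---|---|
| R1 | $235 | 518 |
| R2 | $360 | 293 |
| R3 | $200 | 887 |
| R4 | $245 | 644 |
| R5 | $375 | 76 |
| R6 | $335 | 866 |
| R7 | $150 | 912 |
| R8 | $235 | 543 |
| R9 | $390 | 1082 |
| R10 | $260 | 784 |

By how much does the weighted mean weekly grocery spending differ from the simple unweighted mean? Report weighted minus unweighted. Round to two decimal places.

-10.34

Unweighted sum = 235 + 360 + 200 + 245 + 375 + 335 + 150 + 235 + 390 + 260 = 2785
Unweighted mean = 2785 / 10 = 278.5
Weighted sum = 235×518 + 360×293 + 200×887 + 245×644 + 375×76 + 335×866 + 150×912 + 235×543 + 390×1082 + 260×784
  = 121730 + 105480 + 177400 + 157780 + 28500 + 290110 + 136800 + 127605 + 421980 + 203840 = 1771225
Sum of weights = 518 + 293 + 887 + 644 + 76 + 866 + 912 + 543 + 1082 + 784 = 6605
Weighted mean = 1771225 / 6605 = 268.16427
Difference (weighted minus unweighted) = -10.335731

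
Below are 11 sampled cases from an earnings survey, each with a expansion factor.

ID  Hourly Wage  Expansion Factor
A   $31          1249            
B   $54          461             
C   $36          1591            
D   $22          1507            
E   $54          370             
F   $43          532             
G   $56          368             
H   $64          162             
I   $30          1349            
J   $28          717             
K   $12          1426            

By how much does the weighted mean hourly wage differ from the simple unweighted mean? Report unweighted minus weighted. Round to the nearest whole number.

8

Unweighted sum = 31 + 54 + 36 + 22 + 54 + 43 + 56 + 64 + 30 + 28 + 12 = 430
Unweighted mean = 430 / 11 = 39.090909
Weighted sum = 305533
Sum of weights = 1249 + 461 + 1591 + 1507 + 370 + 532 + 368 + 162 + 1349 + 717 + 1426 = 9732
Weighted mean = 305533 / 9732 = 31.394677
Difference (unweighted minus weighted) = 7.6962317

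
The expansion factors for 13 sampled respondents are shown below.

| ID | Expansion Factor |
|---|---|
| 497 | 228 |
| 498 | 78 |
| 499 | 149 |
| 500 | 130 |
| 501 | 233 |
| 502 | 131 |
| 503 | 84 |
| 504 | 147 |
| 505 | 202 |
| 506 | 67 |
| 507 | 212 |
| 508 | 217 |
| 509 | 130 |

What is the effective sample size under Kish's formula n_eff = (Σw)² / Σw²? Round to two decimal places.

11.47

Σ wᵢ = 2008
Σ wᵢ² = 351510
n_eff = 2008² / 351510 = 4032064 / 351510 = 11.470695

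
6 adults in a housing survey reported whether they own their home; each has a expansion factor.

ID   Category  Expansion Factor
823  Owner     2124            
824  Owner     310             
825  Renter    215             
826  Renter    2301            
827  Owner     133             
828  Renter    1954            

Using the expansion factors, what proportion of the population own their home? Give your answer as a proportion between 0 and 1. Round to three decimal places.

0.365

Sum of weights for 'Owner' = 2124 + 310 + 133 = 2567
Total weight = 2124 + 310 + 215 + 2301 + 133 + 1954 = 7037
Weighted proportion = 2567 / 7037 = 0.36478613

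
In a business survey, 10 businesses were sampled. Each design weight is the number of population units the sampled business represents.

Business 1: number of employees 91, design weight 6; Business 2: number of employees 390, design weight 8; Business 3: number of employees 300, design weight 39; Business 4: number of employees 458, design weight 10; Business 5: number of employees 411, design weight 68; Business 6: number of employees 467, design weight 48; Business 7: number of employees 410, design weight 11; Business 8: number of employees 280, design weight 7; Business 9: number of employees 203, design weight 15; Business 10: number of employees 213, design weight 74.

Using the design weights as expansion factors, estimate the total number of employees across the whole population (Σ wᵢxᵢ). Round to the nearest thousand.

96000

Weighted total = 91×6 + 390×8 + 300×39 + 458×10 + 411×68 + 467×48 + 410×11 + 280×7 + 203×15 + 213×74
  = 546 + 3120 + 11700 + 4580 + 27948 + 22416 + 4510 + 1960 + 3045 + 15762 = 95587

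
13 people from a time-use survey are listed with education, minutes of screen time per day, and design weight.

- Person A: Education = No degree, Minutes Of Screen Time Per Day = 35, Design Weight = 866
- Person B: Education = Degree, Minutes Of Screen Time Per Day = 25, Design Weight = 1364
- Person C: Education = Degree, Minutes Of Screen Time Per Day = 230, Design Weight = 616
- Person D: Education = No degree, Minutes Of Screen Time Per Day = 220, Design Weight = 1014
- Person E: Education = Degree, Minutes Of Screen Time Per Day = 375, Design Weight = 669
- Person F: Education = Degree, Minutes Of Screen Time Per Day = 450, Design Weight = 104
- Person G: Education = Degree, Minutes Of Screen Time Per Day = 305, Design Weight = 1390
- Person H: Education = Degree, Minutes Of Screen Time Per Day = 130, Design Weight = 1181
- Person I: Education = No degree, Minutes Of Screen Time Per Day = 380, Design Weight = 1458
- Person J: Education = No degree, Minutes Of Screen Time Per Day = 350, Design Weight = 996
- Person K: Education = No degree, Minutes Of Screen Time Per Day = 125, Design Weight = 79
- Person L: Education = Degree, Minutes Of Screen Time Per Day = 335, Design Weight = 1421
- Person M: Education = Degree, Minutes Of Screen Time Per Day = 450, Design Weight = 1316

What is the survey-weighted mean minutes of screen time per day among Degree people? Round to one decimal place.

Degree rows: B, C, E, F, G, H, L, M
Weighted sum = 25×1364 + 230×616 + 375×669 + 450×104 + 305×1390 + 130×1181 + 335×1421 + 450×1316
  = 34100 + 141680 + 250875 + 46800 + 423950 + 153530 + 476035 + 592200 = 2119170
Sum of weights = 1364 + 616 + 669 + 104 + 1390 + 1181 + 1421 + 1316 = 8061
Weighted mean = 2119170 / 8061 = 262.8917

262.9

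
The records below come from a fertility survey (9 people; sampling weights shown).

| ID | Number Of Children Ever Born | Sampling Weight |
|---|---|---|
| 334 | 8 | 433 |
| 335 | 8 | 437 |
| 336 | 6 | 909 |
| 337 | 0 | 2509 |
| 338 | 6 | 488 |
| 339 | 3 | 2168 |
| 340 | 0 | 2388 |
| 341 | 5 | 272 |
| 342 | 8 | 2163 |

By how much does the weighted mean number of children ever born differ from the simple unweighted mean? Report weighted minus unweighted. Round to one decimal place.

-1.4

Unweighted sum = 8 + 8 + 6 + 0 + 6 + 3 + 0 + 5 + 8 = 44
Unweighted mean = 44 / 9 = 4.8888889
Weighted sum = 8×433 + 8×437 + 6×909 + 0×2509 + 6×488 + 3×2168 + 0×2388 + 5×272 + 8×2163
  = 3464 + 3496 + 5454 + 0 + 2928 + 6504 + 0 + 1360 + 17304 = 40510
Sum of weights = 433 + 437 + 909 + 2509 + 488 + 2168 + 2388 + 272 + 2163 = 11767
Weighted mean = 40510 / 11767 = 3.4426787
Difference (weighted minus unweighted) = -1.4462102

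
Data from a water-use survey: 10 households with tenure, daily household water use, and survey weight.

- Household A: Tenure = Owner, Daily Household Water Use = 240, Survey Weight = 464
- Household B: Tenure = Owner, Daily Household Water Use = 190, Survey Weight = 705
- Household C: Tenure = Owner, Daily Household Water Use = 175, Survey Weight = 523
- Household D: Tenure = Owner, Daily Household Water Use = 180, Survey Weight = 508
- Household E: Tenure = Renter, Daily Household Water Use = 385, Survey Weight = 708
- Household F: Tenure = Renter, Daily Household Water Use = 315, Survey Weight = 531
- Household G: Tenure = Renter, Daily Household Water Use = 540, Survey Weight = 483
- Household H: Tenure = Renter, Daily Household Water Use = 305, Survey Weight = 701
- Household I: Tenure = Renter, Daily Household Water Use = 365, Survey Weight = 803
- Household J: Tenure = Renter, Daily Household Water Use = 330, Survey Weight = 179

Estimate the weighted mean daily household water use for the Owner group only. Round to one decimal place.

Owner rows: A, B, C, D
Weighted sum = 240×464 + 190×705 + 175×523 + 180×508
  = 428275
Sum of weights = 464 + 705 + 523 + 508 = 2200
Weighted mean = 428275 / 2200 = 194.67045

194.7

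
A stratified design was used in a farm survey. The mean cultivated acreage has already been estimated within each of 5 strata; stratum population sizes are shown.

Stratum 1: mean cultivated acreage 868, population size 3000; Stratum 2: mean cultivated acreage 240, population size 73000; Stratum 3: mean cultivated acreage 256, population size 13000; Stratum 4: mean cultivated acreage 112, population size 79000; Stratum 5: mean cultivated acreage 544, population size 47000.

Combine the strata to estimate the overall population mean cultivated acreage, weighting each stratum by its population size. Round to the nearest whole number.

Σ Nₕ·x̄ₕ = 868×3000 + 240×73000 + 256×13000 + 112×79000 + 544×47000
  = 57868000
Σ Nₕ = 3000 + 73000 + 13000 + 79000 + 47000 = 215000
Overall mean = 57868000 / 215000 = 269.15349

269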